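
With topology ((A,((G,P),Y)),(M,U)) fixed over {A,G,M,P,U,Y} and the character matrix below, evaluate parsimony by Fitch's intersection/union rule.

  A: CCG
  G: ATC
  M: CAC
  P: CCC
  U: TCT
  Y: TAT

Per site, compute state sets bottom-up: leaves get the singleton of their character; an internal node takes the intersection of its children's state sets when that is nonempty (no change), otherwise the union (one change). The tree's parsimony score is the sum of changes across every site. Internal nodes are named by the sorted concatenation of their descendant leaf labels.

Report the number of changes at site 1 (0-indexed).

3

site 0, node GP: G={A} ∪ P={C} → {A,C} (+1)
site 0, node GPY: GP={A,C} ∪ Y={T} → {A,C,T} (+1)
site 0, node AGPY: A={C} ∩ GPY={A,C,T} → {C} (+0)
site 0, node MU: M={C} ∪ U={T} → {C,T} (+1)
site 0, node AGMPUY: AGPY={C} ∩ MU={C,T} → {C} (+0)
site 1, node GP: G={T} ∪ P={C} → {C,T} (+1)
site 1, node GPY: GP={C,T} ∪ Y={A} → {A,C,T} (+1)
site 1, node AGPY: A={C} ∩ GPY={A,C,T} → {C} (+0)
site 1, node MU: M={A} ∪ U={C} → {A,C} (+1)
site 1, node AGMPUY: AGPY={C} ∩ MU={A,C} → {C} (+0)
site 2, node GP: G={C} ∩ P={C} → {C} (+0)
site 2, node GPY: GP={C} ∪ Y={T} → {C,T} (+1)
site 2, node AGPY: A={G} ∪ GPY={C,T} → {C,G,T} (+1)
site 2, node MU: M={C} ∪ U={T} → {C,T} (+1)
site 2, node AGMPUY: AGPY={C,G,T} ∩ MU={C,T} → {C,T} (+0)
per-site changes: [3, 3, 3]; total = 9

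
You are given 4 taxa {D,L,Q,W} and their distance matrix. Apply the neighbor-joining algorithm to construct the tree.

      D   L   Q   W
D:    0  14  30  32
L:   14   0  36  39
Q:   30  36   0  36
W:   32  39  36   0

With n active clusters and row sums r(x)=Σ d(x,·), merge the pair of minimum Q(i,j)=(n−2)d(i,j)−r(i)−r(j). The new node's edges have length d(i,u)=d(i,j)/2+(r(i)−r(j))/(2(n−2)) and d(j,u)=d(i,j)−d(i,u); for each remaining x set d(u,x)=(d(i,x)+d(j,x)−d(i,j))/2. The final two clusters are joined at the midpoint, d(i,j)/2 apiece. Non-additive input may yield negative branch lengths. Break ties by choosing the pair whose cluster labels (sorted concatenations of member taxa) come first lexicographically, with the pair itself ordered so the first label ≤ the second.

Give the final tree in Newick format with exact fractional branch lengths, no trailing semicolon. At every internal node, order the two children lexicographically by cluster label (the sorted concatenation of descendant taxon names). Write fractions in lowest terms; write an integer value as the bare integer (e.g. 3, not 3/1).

step 1: merge (D,L) at d=14, Q=-137; branch lengths D→15/4, L→41/4; new cluster DL
  updated: d(DL,Q)=26, d(DL,W)=57/2
step 2: merge (DL,Q) at d=26, Q=-181/2; branch lengths DL→37/4, Q→67/4; new cluster DLQ
  updated: d(DLQ,W)=77/4
step 3: merge (DLQ,W) at d=77/4; branch lengths DLQ→77/8, W→77/8; new cluster DLQW
final tree: (((D:15/4,L:41/4):37/4,Q:67/4):77/8,W:77/8)
total length: 237/4

(((D:15/4,L:41/4):37/4,Q:67/4):77/8,W:77/8)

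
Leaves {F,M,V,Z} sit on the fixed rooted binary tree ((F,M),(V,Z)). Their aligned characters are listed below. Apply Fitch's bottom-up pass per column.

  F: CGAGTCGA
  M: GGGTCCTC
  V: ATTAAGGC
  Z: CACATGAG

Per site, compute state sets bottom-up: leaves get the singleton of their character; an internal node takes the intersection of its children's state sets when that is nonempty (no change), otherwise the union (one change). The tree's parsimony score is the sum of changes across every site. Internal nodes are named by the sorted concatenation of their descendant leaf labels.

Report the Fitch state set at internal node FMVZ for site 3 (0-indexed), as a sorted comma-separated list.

A,G,T

FM@0: {C} ∪ {G} = {C,G} (union, +1)
VZ@0: {A} ∪ {C} = {A,C} (union, +1)
FMVZ@0: {C,G} ∩ {A,C} = {C} (intersection, +0)
FM@1: {G} ∩ {G} = {G} (intersection, +0)
VZ@1: {T} ∪ {A} = {A,T} (union, +1)
FMVZ@1: {G} ∪ {A,T} = {A,G,T} (union, +1)
FM@2: {A} ∪ {G} = {A,G} (union, +1)
VZ@2: {T} ∪ {C} = {C,T} (union, +1)
FMVZ@2: {A,G} ∪ {C,T} = {A,C,G,T} (union, +1)
FM@3: {G} ∪ {T} = {G,T} (union, +1)
VZ@3: {A} ∩ {A} = {A} (intersection, +0)
FMVZ@3: {G,T} ∪ {A} = {A,G,T} (union, +1)
FM@4: {T} ∪ {C} = {C,T} (union, +1)
VZ@4: {A} ∪ {T} = {A,T} (union, +1)
FMVZ@4: {C,T} ∩ {A,T} = {T} (intersection, +0)
FM@5: {C} ∩ {C} = {C} (intersection, +0)
VZ@5: {G} ∩ {G} = {G} (intersection, +0)
FMVZ@5: {C} ∪ {G} = {C,G} (union, +1)
FM@6: {G} ∪ {T} = {G,T} (union, +1)
VZ@6: {G} ∪ {A} = {A,G} (union, +1)
FMVZ@6: {G,T} ∩ {A,G} = {G} (intersection, +0)
FM@7: {A} ∪ {C} = {A,C} (union, +1)
VZ@7: {C} ∪ {G} = {C,G} (union, +1)
FMVZ@7: {A,C} ∩ {C,G} = {C} (intersection, +0)
per-site changes: [2, 2, 3, 2, 2, 1, 2, 2]; total = 16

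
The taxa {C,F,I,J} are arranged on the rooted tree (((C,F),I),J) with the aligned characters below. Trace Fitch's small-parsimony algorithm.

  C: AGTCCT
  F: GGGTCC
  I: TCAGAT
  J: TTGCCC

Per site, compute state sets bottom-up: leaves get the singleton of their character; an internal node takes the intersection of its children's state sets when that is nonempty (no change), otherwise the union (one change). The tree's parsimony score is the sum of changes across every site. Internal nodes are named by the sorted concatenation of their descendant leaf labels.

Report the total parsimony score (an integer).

11

[col 0] CF: children C:{A}, F:{G} ∪→ {A,G}; cost 1
[col 0] CFI: children CF:{A,G}, I:{T} ∪→ {A,G,T}; cost 1
[col 0] CFIJ: children CFI:{A,G,T}, J:{T} ∩→ {T}; cost 0
[col 1] CF: children C:{G}, F:{G} ∩→ {G}; cost 0
[col 1] CFI: children CF:{G}, I:{C} ∪→ {C,G}; cost 1
[col 1] CFIJ: children CFI:{C,G}, J:{T} ∪→ {C,G,T}; cost 1
[col 2] CF: children C:{T}, F:{G} ∪→ {G,T}; cost 1
[col 2] CFI: children CF:{G,T}, I:{A} ∪→ {A,G,T}; cost 1
[col 2] CFIJ: children CFI:{A,G,T}, J:{G} ∩→ {G}; cost 0
[col 3] CF: children C:{C}, F:{T} ∪→ {C,T}; cost 1
[col 3] CFI: children CF:{C,T}, I:{G} ∪→ {C,G,T}; cost 1
[col 3] CFIJ: children CFI:{C,G,T}, J:{C} ∩→ {C}; cost 0
[col 4] CF: children C:{C}, F:{C} ∩→ {C}; cost 0
[col 4] CFI: children CF:{C}, I:{A} ∪→ {A,C}; cost 1
[col 4] CFIJ: children CFI:{A,C}, J:{C} ∩→ {C}; cost 0
[col 5] CF: children C:{T}, F:{C} ∪→ {C,T}; cost 1
[col 5] CFI: children CF:{C,T}, I:{T} ∩→ {T}; cost 0
[col 5] CFIJ: children CFI:{T}, J:{C} ∪→ {C,T}; cost 1
per-site changes: [2, 2, 2, 2, 1, 2]; total = 11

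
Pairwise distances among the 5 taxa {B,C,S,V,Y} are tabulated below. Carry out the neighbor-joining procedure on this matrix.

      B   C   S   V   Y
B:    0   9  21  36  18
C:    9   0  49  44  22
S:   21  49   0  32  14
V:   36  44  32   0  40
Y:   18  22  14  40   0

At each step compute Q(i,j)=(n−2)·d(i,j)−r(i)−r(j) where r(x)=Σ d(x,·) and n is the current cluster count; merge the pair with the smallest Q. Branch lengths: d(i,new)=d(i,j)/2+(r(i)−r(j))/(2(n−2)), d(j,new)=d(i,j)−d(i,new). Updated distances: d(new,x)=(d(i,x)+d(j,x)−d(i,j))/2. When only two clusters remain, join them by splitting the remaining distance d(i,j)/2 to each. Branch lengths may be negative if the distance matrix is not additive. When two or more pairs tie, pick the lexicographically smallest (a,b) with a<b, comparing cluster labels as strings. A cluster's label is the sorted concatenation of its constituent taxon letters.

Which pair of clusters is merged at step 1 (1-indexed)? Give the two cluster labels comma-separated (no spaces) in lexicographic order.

B,C

1. join B+C (d=9, Q=-181) ⇒ BC; edges |B|=-13/6, |C|=67/6
  updated: d(BC,S)=61/2, d(BC,V)=71/2, d(BC,Y)=31/2
2. join BC+Y (d=31/2, Q=-120) ⇒ BCY; edges |BC|=43/4, |Y|=19/4
  updated: d(BCY,S)=29/2, d(BCY,V)=30
3. join BCY+S (d=29/2, Q=-153/2) ⇒ BCSY; edges |BCY|=25/4, |S|=33/4
  updated: d(BCSY,V)=95/4
4. join BCSY+V (d=95/4) ⇒ BCSVY; edges |BCSY|=95/8, |V|=95/8
final tree: ((((B:-13/6,C:67/6):43/4,Y:19/4):25/4,S:33/4):95/8,V:95/8)
total length: 251/4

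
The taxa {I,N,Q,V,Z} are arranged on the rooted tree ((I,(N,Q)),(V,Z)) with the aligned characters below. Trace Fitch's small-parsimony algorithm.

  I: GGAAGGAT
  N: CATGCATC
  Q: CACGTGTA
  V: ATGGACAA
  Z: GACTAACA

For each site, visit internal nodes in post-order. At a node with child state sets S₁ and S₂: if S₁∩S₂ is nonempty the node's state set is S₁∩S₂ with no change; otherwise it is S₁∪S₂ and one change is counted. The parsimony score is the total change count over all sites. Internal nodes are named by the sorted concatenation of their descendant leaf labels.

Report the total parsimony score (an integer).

19

[col 0] NQ: children N:{C}, Q:{C} ∩→ {C}; cost 0
[col 0] INQ: children I:{G}, NQ:{C} ∪→ {C,G}; cost 1
[col 0] VZ: children V:{A}, Z:{G} ∪→ {A,G}; cost 1
[col 0] INQVZ: children INQ:{C,G}, VZ:{A,G} ∩→ {G}; cost 0
[col 1] NQ: children N:{A}, Q:{A} ∩→ {A}; cost 0
[col 1] INQ: children I:{G}, NQ:{A} ∪→ {A,G}; cost 1
[col 1] VZ: children V:{T}, Z:{A} ∪→ {A,T}; cost 1
[col 1] INQVZ: children INQ:{A,G}, VZ:{A,T} ∩→ {A}; cost 0
[col 2] NQ: children N:{T}, Q:{C} ∪→ {C,T}; cost 1
[col 2] INQ: children I:{A}, NQ:{C,T} ∪→ {A,C,T}; cost 1
[col 2] VZ: children V:{G}, Z:{C} ∪→ {C,G}; cost 1
[col 2] INQVZ: children INQ:{A,C,T}, VZ:{C,G} ∩→ {C}; cost 0
[col 3] NQ: children N:{G}, Q:{G} ∩→ {G}; cost 0
[col 3] INQ: children I:{A}, NQ:{G} ∪→ {A,G}; cost 1
[col 3] VZ: children V:{G}, Z:{T} ∪→ {G,T}; cost 1
[col 3] INQVZ: children INQ:{A,G}, VZ:{G,T} ∩→ {G}; cost 0
[col 4] NQ: children N:{C}, Q:{T} ∪→ {C,T}; cost 1
[col 4] INQ: children I:{G}, NQ:{C,T} ∪→ {C,G,T}; cost 1
[col 4] VZ: children V:{A}, Z:{A} ∩→ {A}; cost 0
[col 4] INQVZ: children INQ:{C,G,T}, VZ:{A} ∪→ {A,C,G,T}; cost 1
[col 5] NQ: children N:{A}, Q:{G} ∪→ {A,G}; cost 1
[col 5] INQ: children I:{G}, NQ:{A,G} ∩→ {G}; cost 0
[col 5] VZ: children V:{C}, Z:{A} ∪→ {A,C}; cost 1
[col 5] INQVZ: children INQ:{G}, VZ:{A,C} ∪→ {A,C,G}; cost 1
[col 6] NQ: children N:{T}, Q:{T} ∩→ {T}; cost 0
[col 6] INQ: children I:{A}, NQ:{T} ∪→ {A,T}; cost 1
[col 6] VZ: children V:{A}, Z:{C} ∪→ {A,C}; cost 1
[col 6] INQVZ: children INQ:{A,T}, VZ:{A,C} ∩→ {A}; cost 0
[col 7] NQ: children N:{C}, Q:{A} ∪→ {A,C}; cost 1
[col 7] INQ: children I:{T}, NQ:{A,C} ∪→ {A,C,T}; cost 1
[col 7] VZ: children V:{A}, Z:{A} ∩→ {A}; cost 0
[col 7] INQVZ: children INQ:{A,C,T}, VZ:{A} ∩→ {A}; cost 0
per-site changes: [2, 2, 3, 2, 3, 3, 2, 2]; total = 19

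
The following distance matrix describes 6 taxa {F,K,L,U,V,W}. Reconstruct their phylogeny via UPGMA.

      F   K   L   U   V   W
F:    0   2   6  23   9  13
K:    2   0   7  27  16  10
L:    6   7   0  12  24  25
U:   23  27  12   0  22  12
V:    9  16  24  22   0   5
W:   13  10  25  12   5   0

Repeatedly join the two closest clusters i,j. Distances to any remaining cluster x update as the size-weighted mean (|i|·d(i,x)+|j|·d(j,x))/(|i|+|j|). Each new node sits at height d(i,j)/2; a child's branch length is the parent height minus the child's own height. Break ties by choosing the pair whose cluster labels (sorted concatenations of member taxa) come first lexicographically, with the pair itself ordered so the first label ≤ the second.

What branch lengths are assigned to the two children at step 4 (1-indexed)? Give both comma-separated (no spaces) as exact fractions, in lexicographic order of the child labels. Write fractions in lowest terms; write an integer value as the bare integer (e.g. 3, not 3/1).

step 1: merge (F,K) at d=2; branch lengths F→1, K→1; new cluster FK
  updated: d(FK,L)=13/2, d(FK,U)=25, d(FK,V)=25/2, d(FK,W)=23/2
step 2: merge (V,W) at d=5; branch lengths V→5/2, W→5/2; new cluster VW
  updated: d(FK,VW)=12, d(L,VW)=49/2, d(U,VW)=17
step 3: merge (FK,L) at d=13/2; branch lengths FK→9/4, L→13/4; new cluster FKL
  updated: d(FKL,U)=62/3, d(FKL,VW)=97/6
step 4: merge (FKL,VW) at d=97/6; branch lengths FKL→29/6, VW→67/12; new cluster FKLVW
  updated: d(FKLVW,U)=96/5
step 5: merge (FKLVW,U) at d=96/5; branch lengths FKLVW→91/60, U→48/5; new cluster FKLUVW
final tree: ((((F:1,K:1):9/4,L:13/4):29/6,(V:5/2,W:5/2):67/12):91/60,U:48/5)
total length: 1021/30

29/6,67/12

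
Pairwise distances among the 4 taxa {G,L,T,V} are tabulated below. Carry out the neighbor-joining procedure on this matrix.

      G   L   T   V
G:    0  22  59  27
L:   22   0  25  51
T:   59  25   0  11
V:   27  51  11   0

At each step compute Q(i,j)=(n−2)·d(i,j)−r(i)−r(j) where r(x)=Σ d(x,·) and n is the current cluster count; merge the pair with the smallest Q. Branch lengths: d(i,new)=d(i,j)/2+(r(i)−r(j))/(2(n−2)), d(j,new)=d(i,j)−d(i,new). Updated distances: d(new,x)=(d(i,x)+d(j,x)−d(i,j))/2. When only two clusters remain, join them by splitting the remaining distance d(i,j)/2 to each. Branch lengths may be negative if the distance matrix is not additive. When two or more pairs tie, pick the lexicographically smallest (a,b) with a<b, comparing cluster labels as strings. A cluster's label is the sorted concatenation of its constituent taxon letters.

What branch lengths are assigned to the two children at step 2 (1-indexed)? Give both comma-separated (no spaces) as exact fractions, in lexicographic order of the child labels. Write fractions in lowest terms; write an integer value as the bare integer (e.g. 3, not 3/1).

step 1: merge (G,L) at d=22, Q=-162; branch lengths G→27/2, L→17/2; new cluster GL
  updated: d(GL,T)=31, d(GL,V)=28
step 2: merge (GL,T) at d=31, Q=-70; branch lengths GL→24, T→7; new cluster GLT
  updated: d(GLT,V)=4
step 3: merge (GLT,V) at d=4; branch lengths GLT→2, V→2; new cluster GLTV
final tree: (((G:27/2,L:17/2):24,T:7):2,V:2)
total length: 57

24,7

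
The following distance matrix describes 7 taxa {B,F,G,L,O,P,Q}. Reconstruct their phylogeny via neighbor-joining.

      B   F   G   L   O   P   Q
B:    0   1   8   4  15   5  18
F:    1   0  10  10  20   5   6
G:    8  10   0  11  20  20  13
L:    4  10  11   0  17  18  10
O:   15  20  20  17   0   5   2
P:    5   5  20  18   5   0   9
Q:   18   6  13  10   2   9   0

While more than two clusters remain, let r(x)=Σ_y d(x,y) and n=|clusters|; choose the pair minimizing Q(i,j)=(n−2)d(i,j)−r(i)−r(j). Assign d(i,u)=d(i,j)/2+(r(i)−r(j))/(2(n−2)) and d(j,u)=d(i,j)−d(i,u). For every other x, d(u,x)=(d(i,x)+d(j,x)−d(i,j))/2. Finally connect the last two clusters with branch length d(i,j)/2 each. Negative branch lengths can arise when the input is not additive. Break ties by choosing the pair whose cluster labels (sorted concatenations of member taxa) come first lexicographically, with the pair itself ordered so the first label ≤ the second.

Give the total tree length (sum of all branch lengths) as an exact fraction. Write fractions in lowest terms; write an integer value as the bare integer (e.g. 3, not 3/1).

435/16

1. join O+Q (d=2, Q=-127) ⇒ OQ; edges |O|=31/10, |Q|=-11/10
  updated: d(B,OQ)=31/2, d(F,OQ)=12, d(G,OQ)=31/2, d(L,OQ)=25/2, d(OQ,P)=6
2. join OQ+P (d=6, Q=-183/2) ⇒ OPQ; edges |OQ|=63/16, |P|=33/16
  updated: d(B,OPQ)=29/4, d(F,OPQ)=11/2, d(G,OPQ)=59/4, d(L,OPQ)=49/4
3. join F+OPQ (d=11/2, Q=-199/4) ⇒ FOPQ; edges |F|=13/24, |OPQ|=119/24
  updated: d(B,FOPQ)=11/8, d(FOPQ,G)=77/8, d(FOPQ,L)=67/8
4. join B+FOPQ (d=11/8, Q=-30) ⇒ BFOPQ; edges |B|=-13/16, |FOPQ|=35/16
  updated: d(BFOPQ,G)=65/8, d(BFOPQ,L)=11/2
5. join BFOPQ+G (d=65/8, Q=-197/8) ⇒ BFGOPQ; edges |BFOPQ|=21/16, |G|=109/16
  updated: d(BFGOPQ,L)=67/16
6. join BFGOPQ+L (d=67/16) ⇒ BFGLOPQ; edges |BFGOPQ|=67/32, |L|=67/32
final tree: (((B:-13/16,(F:13/24,((O:31/10,Q:-11/10):63/16,P:33/16):119/24):35/16):21/16,G:109/16):67/32,L:67/32)
total length: 435/16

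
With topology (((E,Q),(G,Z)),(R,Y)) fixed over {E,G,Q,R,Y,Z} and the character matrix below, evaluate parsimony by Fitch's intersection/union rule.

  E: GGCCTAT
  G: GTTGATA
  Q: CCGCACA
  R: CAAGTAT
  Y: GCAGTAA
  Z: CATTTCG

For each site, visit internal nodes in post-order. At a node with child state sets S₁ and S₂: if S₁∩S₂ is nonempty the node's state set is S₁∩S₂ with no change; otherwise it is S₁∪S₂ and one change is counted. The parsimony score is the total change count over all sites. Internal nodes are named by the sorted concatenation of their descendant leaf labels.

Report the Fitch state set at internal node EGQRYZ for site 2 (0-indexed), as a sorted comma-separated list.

A,C,G,T

EQ@0: {G} ∪ {C} = {C,G} (union, +1)
GZ@0: {G} ∪ {C} = {C,G} (union, +1)
EGQZ@0: {C,G} ∩ {C,G} = {C,G} (intersection, +0)
RY@0: {C} ∪ {G} = {C,G} (union, +1)
EGQRYZ@0: {C,G} ∩ {C,G} = {C,G} (intersection, +0)
EQ@1: {G} ∪ {C} = {C,G} (union, +1)
GZ@1: {T} ∪ {A} = {A,T} (union, +1)
EGQZ@1: {C,G} ∪ {A,T} = {A,C,G,T} (union, +1)
RY@1: {A} ∪ {C} = {A,C} (union, +1)
EGQRYZ@1: {A,C,G,T} ∩ {A,C} = {A,C} (intersection, +0)
EQ@2: {C} ∪ {G} = {C,G} (union, +1)
GZ@2: {T} ∩ {T} = {T} (intersection, +0)
EGQZ@2: {C,G} ∪ {T} = {C,G,T} (union, +1)
RY@2: {A} ∩ {A} = {A} (intersection, +0)
EGQRYZ@2: {C,G,T} ∪ {A} = {A,C,G,T} (union, +1)
EQ@3: {C} ∩ {C} = {C} (intersection, +0)
GZ@3: {G} ∪ {T} = {G,T} (union, +1)
EGQZ@3: {C} ∪ {G,T} = {C,G,T} (union, +1)
RY@3: {G} ∩ {G} = {G} (intersection, +0)
EGQRYZ@3: {C,G,T} ∩ {G} = {G} (intersection, +0)
EQ@4: {T} ∪ {A} = {A,T} (union, +1)
GZ@4: {A} ∪ {T} = {A,T} (union, +1)
EGQZ@4: {A,T} ∩ {A,T} = {A,T} (intersection, +0)
RY@4: {T} ∩ {T} = {T} (intersection, +0)
EGQRYZ@4: {A,T} ∩ {T} = {T} (intersection, +0)
EQ@5: {A} ∪ {C} = {A,C} (union, +1)
GZ@5: {T} ∪ {C} = {C,T} (union, +1)
EGQZ@5: {A,C} ∩ {C,T} = {C} (intersection, +0)
RY@5: {A} ∩ {A} = {A} (intersection, +0)
EGQRYZ@5: {C} ∪ {A} = {A,C} (union, +1)
EQ@6: {T} ∪ {A} = {A,T} (union, +1)
GZ@6: {A} ∪ {G} = {A,G} (union, +1)
EGQZ@6: {A,T} ∩ {A,G} = {A} (intersection, +0)
RY@6: {T} ∪ {A} = {A,T} (union, +1)
EGQRYZ@6: {A} ∩ {A,T} = {A} (intersection, +0)
per-site changes: [3, 4, 3, 2, 2, 3, 3]; total = 20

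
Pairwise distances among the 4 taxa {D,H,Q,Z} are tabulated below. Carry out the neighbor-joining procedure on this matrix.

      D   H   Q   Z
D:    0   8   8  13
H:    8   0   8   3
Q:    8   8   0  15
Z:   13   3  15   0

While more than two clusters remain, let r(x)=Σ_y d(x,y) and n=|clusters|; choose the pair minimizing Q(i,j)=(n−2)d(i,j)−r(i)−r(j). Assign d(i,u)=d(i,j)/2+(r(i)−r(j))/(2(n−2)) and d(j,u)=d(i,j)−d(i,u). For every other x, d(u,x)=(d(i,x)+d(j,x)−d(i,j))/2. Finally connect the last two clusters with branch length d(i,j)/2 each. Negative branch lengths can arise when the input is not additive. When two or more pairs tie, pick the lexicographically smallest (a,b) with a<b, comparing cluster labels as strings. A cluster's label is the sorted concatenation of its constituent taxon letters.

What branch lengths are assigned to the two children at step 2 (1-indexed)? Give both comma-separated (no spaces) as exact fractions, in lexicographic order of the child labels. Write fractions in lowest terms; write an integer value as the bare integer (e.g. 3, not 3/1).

iteration 1: select D,Q (d=8, Q=-44); attach at lengths (7/2, 9/2); label the merged cluster DQ
  updated: d(DQ,H)=4, d(DQ,Z)=10
iteration 2: select DQ,H (d=4, Q=-17); attach at lengths (11/2, -3/2); label the merged cluster DHQ
  updated: d(DHQ,Z)=9/2
iteration 3: select DHQ,Z (d=9/2); attach at lengths (9/4, 9/4); label the merged cluster DHQZ
final tree: (((D:7/2,Q:9/2):11/2,H:-3/2):9/4,Z:9/4)
total length: 33/2

11/2,-3/2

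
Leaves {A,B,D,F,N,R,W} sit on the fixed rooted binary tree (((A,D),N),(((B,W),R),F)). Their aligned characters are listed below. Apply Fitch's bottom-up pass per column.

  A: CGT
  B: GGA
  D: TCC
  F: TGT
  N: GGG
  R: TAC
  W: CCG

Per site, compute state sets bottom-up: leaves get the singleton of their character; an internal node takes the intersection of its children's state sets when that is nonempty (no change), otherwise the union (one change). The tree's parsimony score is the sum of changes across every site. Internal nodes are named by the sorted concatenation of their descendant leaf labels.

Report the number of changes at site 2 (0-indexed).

5

site 0, node AD: A={C} ∪ D={T} → {C,T} (+1)
site 0, node ADN: AD={C,T} ∪ N={G} → {C,G,T} (+1)
site 0, node BW: B={G} ∪ W={C} → {C,G} (+1)
site 0, node BRW: BW={C,G} ∪ R={T} → {C,G,T} (+1)
site 0, node BFRW: BRW={C,G,T} ∩ F={T} → {T} (+0)
site 0, node ABDFNRW: ADN={C,G,T} ∩ BFRW={T} → {T} (+0)
site 1, node AD: A={G} ∪ D={C} → {C,G} (+1)
site 1, node ADN: AD={C,G} ∩ N={G} → {G} (+0)
site 1, node BW: B={G} ∪ W={C} → {C,G} (+1)
site 1, node BRW: BW={C,G} ∪ R={A} → {A,C,G} (+1)
site 1, node BFRW: BRW={A,C,G} ∩ F={G} → {G} (+0)
site 1, node ABDFNRW: ADN={G} ∩ BFRW={G} → {G} (+0)
site 2, node AD: A={T} ∪ D={C} → {C,T} (+1)
site 2, node ADN: AD={C,T} ∪ N={G} → {C,G,T} (+1)
site 2, node BW: B={A} ∪ W={G} → {A,G} (+1)
site 2, node BRW: BW={A,G} ∪ R={C} → {A,C,G} (+1)
site 2, node BFRW: BRW={A,C,G} ∪ F={T} → {A,C,G,T} (+1)
site 2, node ABDFNRW: ADN={C,G,T} ∩ BFRW={A,C,G,T} → {C,G,T} (+0)
per-site changes: [4, 3, 5]; total = 12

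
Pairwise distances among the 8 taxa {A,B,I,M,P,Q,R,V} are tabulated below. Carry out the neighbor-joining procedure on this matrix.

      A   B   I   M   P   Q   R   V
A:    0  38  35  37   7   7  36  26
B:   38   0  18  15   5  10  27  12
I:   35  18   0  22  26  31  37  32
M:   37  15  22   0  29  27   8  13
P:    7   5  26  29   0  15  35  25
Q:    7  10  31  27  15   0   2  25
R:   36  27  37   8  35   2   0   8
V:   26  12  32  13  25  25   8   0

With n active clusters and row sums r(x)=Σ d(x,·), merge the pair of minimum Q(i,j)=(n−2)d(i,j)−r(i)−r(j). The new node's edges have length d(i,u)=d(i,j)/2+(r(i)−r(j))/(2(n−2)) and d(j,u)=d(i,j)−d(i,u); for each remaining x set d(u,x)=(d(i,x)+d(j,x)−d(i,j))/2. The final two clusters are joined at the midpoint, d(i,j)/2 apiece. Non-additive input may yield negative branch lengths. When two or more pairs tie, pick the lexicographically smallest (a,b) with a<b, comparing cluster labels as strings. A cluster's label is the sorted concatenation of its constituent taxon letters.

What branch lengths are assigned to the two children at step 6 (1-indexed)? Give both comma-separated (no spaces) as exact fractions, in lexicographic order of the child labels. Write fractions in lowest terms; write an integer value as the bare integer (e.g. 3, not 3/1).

iteration 1: select A,P (d=7, Q=-286); attach at lengths (43/6, -1/6); label the merged cluster AP
  updated: d(AP,B)=18, d(AP,I)=27, d(AP,M)=59/2, d(AP,Q)=15/2, d(AP,R)=32, d(AP,V)=22
iteration 2: select Q,R (d=2, Q=-413/2); attach at lengths (-3/20, 43/20); label the merged cluster QR
  updated: d(AP,QR)=75/4, d(B,QR)=35/2, d(I,QR)=33, d(M,QR)=33/2, d(QR,V)=31/2
iteration 3: select AP,QR (d=75/4, Q=-283/2); attach at lengths (89/8, 61/8); label the merged cluster APQR
  updated: d(APQR,B)=67/8, d(APQR,I)=165/8, d(APQR,M)=109/8, d(APQR,V)=75/8
iteration 4: select B,I (d=18, Q=-92); attach at lengths (59/24, 373/24); label the merged cluster BI
  updated: d(APQR,BI)=11/2, d(BI,M)=19/2, d(BI,V)=13
iteration 5: select APQR,BI (d=11/2, Q=-91/2); attach at lengths (23/8, 21/8); label the merged cluster ABIPQR
  updated: d(ABIPQR,M)=141/16, d(ABIPQR,V)=135/16
iteration 6: select ABIPQR,M (d=141/16, Q=-121/4); attach at lengths (17/8, 107/16); label the merged cluster ABIMPQR
  updated: d(ABIMPQR,V)=101/16
iteration 7: select ABIMPQR,V (d=101/16); attach at lengths (101/32, 101/32); label the merged cluster ABIMPQRV
final tree: (((((A:43/6,P:-1/6):89/8,(Q:-3/20,R:43/20):61/8):23/8,(B:59/24,I:373/24):21/8):17/8,M:107/16):101/32,V:101/32)
total length: 531/8

17/8,107/16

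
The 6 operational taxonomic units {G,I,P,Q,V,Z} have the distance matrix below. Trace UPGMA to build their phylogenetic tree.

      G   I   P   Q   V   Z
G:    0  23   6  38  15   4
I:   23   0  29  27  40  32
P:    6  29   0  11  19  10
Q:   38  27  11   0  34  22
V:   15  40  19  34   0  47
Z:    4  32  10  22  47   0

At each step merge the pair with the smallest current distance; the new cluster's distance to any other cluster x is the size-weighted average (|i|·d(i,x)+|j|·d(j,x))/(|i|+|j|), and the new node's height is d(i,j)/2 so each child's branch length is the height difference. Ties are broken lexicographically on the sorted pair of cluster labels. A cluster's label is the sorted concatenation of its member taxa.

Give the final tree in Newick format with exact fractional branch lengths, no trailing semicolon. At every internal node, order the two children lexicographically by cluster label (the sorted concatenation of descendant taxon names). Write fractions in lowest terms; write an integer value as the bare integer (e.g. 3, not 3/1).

(((((G:2,Z:2):2,P:4):47/6,Q:71/6):49/24,I:111/8):13/8,V:31/2)

step 1: merge (G,Z) at d=4; branch lengths G→2, Z→2; new cluster GZ
  updated: d(GZ,I)=55/2, d(GZ,P)=8, d(GZ,Q)=30, d(GZ,V)=31
step 2: merge (GZ,P) at d=8; branch lengths GZ→2, P→4; new cluster GPZ
  updated: d(GPZ,I)=28, d(GPZ,Q)=71/3, d(GPZ,V)=27
step 3: merge (GPZ,Q) at d=71/3; branch lengths GPZ→47/6, Q→71/6; new cluster GPQZ
  updated: d(GPQZ,I)=111/4, d(GPQZ,V)=115/4
step 4: merge (GPQZ,I) at d=111/4; branch lengths GPQZ→49/24, I→111/8; new cluster GIPQZ
  updated: d(GIPQZ,V)=31
step 5: merge (GIPQZ,V) at d=31; branch lengths GIPQZ→13/8, V→31/2; new cluster GIPQVZ
final tree: (((((G:2,Z:2):2,P:4):47/6,Q:71/6):49/24,I:111/8):13/8,V:31/2)
total length: 1505/24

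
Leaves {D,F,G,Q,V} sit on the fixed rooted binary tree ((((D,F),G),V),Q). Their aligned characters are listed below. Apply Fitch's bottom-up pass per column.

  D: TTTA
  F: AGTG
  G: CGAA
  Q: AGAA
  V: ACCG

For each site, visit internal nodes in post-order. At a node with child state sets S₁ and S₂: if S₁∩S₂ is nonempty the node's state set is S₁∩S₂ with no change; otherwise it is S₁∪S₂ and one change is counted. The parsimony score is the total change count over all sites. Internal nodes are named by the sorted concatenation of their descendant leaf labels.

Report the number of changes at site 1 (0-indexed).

[col 0] DF: children D:{T}, F:{A} ∪→ {A,T}; cost 1
[col 0] DFG: children DF:{A,T}, G:{C} ∪→ {A,C,T}; cost 1
[col 0] DFGV: children DFG:{A,C,T}, V:{A} ∩→ {A}; cost 0
[col 0] DFGQV: children DFGV:{A}, Q:{A} ∩→ {A}; cost 0
[col 1] DF: children D:{T}, F:{G} ∪→ {G,T}; cost 1
[col 1] DFG: children DF:{G,T}, G:{G} ∩→ {G}; cost 0
[col 1] DFGV: children DFG:{G}, V:{C} ∪→ {C,G}; cost 1
[col 1] DFGQV: children DFGV:{C,G}, Q:{G} ∩→ {G}; cost 0
[col 2] DF: children D:{T}, F:{T} ∩→ {T}; cost 0
[col 2] DFG: children DF:{T}, G:{A} ∪→ {A,T}; cost 1
[col 2] DFGV: children DFG:{A,T}, V:{C} ∪→ {A,C,T}; cost 1
[col 2] DFGQV: children DFGV:{A,C,T}, Q:{A} ∩→ {A}; cost 0
[col 3] DF: children D:{A}, F:{G} ∪→ {A,G}; cost 1
[col 3] DFG: children DF:{A,G}, G:{A} ∩→ {A}; cost 0
[col 3] DFGV: children DFG:{A}, V:{G} ∪→ {A,G}; cost 1
[col 3] DFGQV: children DFGV:{A,G}, Q:{A} ∩→ {A}; cost 0
per-site changes: [2, 2, 2, 2]; total = 8

2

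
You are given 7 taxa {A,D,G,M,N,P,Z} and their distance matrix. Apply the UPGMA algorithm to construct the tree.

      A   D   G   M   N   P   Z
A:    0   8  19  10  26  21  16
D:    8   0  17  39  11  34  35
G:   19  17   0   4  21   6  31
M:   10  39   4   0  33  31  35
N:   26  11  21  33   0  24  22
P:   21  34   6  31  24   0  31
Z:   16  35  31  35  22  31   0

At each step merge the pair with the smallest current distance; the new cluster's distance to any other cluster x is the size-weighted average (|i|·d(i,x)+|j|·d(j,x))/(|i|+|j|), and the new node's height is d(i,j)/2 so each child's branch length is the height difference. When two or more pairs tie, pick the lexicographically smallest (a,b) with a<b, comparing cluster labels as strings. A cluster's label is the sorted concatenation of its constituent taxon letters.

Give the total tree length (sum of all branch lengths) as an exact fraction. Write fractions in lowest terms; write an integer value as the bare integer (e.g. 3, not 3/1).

1. join G+M (d=4) ⇒ GM; edges |G|=2, |M|=2
  updated: d(A,GM)=29/2, d(D,GM)=28, d(GM,N)=27, d(GM,P)=37/2, d(GM,Z)=33
2. join A+D (d=8) ⇒ AD; edges |A|=4, |D|=4
  updated: d(AD,GM)=85/4, d(AD,N)=37/2, d(AD,P)=55/2, d(AD,Z)=51/2
3. join AD+N (d=37/2) ⇒ ADN; edges |AD|=21/4, |N|=37/4
  updated: d(ADN,GM)=139/6, d(ADN,P)=79/3, d(ADN,Z)=73/3
4. join GM+P (d=37/2) ⇒ GMP; edges |GM|=29/4, |P|=37/4
  updated: d(ADN,GMP)=218/9, d(GMP,Z)=97/3
5. join ADN+GMP (d=218/9) ⇒ ADGMNP; edges |ADN|=103/36, |GMP|=103/36
  updated: d(ADGMNP,Z)=85/3
6. join ADGMNP+Z (d=85/3) ⇒ ADGMNPZ; edges |ADGMNP|=37/18, |Z|=85/6
final tree: ((((A:4,D:4):21/4,N:37/4):103/36,((G:2,M:2):29/4,P:37/4):103/36):37/18,Z:85/6)
total length: 1169/18

1169/18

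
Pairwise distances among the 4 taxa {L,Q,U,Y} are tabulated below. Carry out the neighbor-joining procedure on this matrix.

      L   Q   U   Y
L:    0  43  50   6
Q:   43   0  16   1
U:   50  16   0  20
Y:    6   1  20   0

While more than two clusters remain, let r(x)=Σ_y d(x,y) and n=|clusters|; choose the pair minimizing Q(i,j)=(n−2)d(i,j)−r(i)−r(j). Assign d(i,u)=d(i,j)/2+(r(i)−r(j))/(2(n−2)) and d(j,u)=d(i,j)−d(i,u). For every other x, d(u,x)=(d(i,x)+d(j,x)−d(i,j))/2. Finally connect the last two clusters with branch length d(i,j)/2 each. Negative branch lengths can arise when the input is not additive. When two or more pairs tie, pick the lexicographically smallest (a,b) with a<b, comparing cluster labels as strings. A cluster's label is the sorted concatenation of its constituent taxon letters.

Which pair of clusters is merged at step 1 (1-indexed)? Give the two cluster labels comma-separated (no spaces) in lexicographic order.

step 1: merge (L,Y) at d=6, Q=-114; branch lengths L→21, Y→-15; new cluster LY
  updated: d(LY,Q)=19, d(LY,U)=32
step 2: merge (LY,Q) at d=19, Q=-67; branch lengths LY→35/2, Q→3/2; new cluster LQY
  updated: d(LQY,U)=29/2
step 3: merge (LQY,U) at d=29/2; branch lengths LQY→29/4, U→29/4; new cluster LQUY
final tree: (((L:21,Y:-15):35/2,Q:3/2):29/4,U:29/4)
total length: 79/2

L,Y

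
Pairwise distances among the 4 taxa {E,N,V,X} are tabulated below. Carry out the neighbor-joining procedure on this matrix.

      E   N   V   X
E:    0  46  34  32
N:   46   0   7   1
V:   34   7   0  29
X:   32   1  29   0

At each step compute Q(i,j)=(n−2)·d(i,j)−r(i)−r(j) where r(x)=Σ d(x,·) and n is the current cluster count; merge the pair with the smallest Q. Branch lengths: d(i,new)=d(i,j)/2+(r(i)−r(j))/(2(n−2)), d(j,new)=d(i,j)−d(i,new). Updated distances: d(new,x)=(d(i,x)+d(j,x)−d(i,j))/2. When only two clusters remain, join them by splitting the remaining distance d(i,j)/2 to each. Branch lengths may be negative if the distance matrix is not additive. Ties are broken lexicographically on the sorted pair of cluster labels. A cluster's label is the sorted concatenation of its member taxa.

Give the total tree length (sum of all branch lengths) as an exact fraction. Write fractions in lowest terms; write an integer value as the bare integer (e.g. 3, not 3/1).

46

1. join E+V (d=34, Q=-114) ⇒ EV; edges |E|=55/2, |V|=13/2
  updated: d(EV,N)=19/2, d(EV,X)=27/2
2. join EV+N (d=19/2, Q=-24) ⇒ ENV; edges |EV|=11, |N|=-3/2
  updated: d(ENV,X)=5/2
3. join ENV+X (d=5/2) ⇒ ENVX; edges |ENV|=5/4, |X|=5/4
final tree: (((E:55/2,V:13/2):11,N:-3/2):5/4,X:5/4)
total length: 46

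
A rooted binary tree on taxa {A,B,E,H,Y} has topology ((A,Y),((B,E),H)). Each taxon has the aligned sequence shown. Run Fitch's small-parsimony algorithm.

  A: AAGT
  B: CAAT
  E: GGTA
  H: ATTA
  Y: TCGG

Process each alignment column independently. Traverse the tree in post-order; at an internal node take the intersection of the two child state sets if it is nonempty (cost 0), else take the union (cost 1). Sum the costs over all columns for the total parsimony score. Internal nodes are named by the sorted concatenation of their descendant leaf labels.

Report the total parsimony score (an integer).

11

AY@0: {A} ∪ {T} = {A,T} (union, +1)
BE@0: {C} ∪ {G} = {C,G} (union, +1)
BEH@0: {C,G} ∪ {A} = {A,C,G} (union, +1)
ABEHY@0: {A,T} ∩ {A,C,G} = {A} (intersection, +0)
AY@1: {A} ∪ {C} = {A,C} (union, +1)
BE@1: {A} ∪ {G} = {A,G} (union, +1)
BEH@1: {A,G} ∪ {T} = {A,G,T} (union, +1)
ABEHY@1: {A,C} ∩ {A,G,T} = {A} (intersection, +0)
AY@2: {G} ∩ {G} = {G} (intersection, +0)
BE@2: {A} ∪ {T} = {A,T} (union, +1)
BEH@2: {A,T} ∩ {T} = {T} (intersection, +0)
ABEHY@2: {G} ∪ {T} = {G,T} (union, +1)
AY@3: {T} ∪ {G} = {G,T} (union, +1)
BE@3: {T} ∪ {A} = {A,T} (union, +1)
BEH@3: {A,T} ∩ {A} = {A} (intersection, +0)
ABEHY@3: {G,T} ∪ {A} = {A,G,T} (union, +1)
per-site changes: [3, 3, 2, 3]; total = 11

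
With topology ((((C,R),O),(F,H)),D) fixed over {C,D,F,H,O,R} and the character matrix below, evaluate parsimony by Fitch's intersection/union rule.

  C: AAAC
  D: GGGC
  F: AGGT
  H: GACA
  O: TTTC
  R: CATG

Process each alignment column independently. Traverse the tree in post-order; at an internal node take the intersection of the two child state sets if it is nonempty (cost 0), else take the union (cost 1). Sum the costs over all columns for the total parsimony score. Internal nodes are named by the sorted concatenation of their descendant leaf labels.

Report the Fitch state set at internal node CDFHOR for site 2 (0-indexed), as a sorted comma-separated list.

G

[col 0] CR: children C:{A}, R:{C} ∪→ {A,C}; cost 1
[col 0] COR: children CR:{A,C}, O:{T} ∪→ {A,C,T}; cost 1
[col 0] FH: children F:{A}, H:{G} ∪→ {A,G}; cost 1
[col 0] CFHOR: children COR:{A,C,T}, FH:{A,G} ∩→ {A}; cost 0
[col 0] CDFHOR: children CFHOR:{A}, D:{G} ∪→ {A,G}; cost 1
[col 1] CR: children C:{A}, R:{A} ∩→ {A}; cost 0
[col 1] COR: children CR:{A}, O:{T} ∪→ {A,T}; cost 1
[col 1] FH: children F:{G}, H:{A} ∪→ {A,G}; cost 1
[col 1] CFHOR: children COR:{A,T}, FH:{A,G} ∩→ {A}; cost 0
[col 1] CDFHOR: children CFHOR:{A}, D:{G} ∪→ {A,G}; cost 1
[col 2] CR: children C:{A}, R:{T} ∪→ {A,T}; cost 1
[col 2] COR: children CR:{A,T}, O:{T} ∩→ {T}; cost 0
[col 2] FH: children F:{G}, H:{C} ∪→ {C,G}; cost 1
[col 2] CFHOR: children COR:{T}, FH:{C,G} ∪→ {C,G,T}; cost 1
[col 2] CDFHOR: children CFHOR:{C,G,T}, D:{G} ∩→ {G}; cost 0
[col 3] CR: children C:{C}, R:{G} ∪→ {C,G}; cost 1
[col 3] COR: children CR:{C,G}, O:{C} ∩→ {C}; cost 0
[col 3] FH: children F:{T}, H:{A} ∪→ {A,T}; cost 1
[col 3] CFHOR: children COR:{C}, FH:{A,T} ∪→ {A,C,T}; cost 1
[col 3] CDFHOR: children CFHOR:{A,C,T}, D:{C} ∩→ {C}; cost 0
per-site changes: [4, 3, 3, 3]; total = 13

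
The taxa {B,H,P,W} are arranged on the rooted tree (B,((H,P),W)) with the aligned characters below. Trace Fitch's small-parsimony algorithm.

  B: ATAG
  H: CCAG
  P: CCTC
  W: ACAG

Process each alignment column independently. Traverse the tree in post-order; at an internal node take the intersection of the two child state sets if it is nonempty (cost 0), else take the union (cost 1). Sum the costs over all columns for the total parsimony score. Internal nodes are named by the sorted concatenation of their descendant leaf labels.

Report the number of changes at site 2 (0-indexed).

HP@0: {C} ∩ {C} = {C} (intersection, +0)
HPW@0: {C} ∪ {A} = {A,C} (union, +1)
BHPW@0: {A} ∩ {A,C} = {A} (intersection, +0)
HP@1: {C} ∩ {C} = {C} (intersection, +0)
HPW@1: {C} ∩ {C} = {C} (intersection, +0)
BHPW@1: {T} ∪ {C} = {C,T} (union, +1)
HP@2: {A} ∪ {T} = {A,T} (union, +1)
HPW@2: {A,T} ∩ {A} = {A} (intersection, +0)
BHPW@2: {A} ∩ {A} = {A} (intersection, +0)
HP@3: {G} ∪ {C} = {C,G} (union, +1)
HPW@3: {C,G} ∩ {G} = {G} (intersection, +0)
BHPW@3: {G} ∩ {G} = {G} (intersection, +0)
per-site changes: [1, 1, 1, 1]; total = 4

1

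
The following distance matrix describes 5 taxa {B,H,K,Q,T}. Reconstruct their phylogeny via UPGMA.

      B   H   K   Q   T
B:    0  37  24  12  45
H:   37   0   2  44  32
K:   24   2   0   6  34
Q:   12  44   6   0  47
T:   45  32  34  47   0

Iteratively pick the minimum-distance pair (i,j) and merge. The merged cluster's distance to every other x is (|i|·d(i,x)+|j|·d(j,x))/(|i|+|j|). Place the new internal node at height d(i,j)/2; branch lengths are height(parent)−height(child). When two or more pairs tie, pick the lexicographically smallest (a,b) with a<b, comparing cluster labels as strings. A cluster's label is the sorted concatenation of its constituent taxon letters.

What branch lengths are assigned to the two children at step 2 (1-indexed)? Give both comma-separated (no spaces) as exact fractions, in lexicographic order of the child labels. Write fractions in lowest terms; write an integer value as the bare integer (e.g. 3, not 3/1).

1. join H+K (d=2) ⇒ HK; edges |H|=1, |K|=1
  updated: d(B,HK)=61/2, d(HK,Q)=25, d(HK,T)=33
2. join B+Q (d=12) ⇒ BQ; edges |B|=6, |Q|=6
  updated: d(BQ,HK)=111/4, d(BQ,T)=46
3. join BQ+HK (d=111/4) ⇒ BHKQ; edges |BQ|=63/8, |HK|=103/8
  updated: d(BHKQ,T)=79/2
4. join BHKQ+T (d=79/2) ⇒ BHKQT; edges |BHKQ|=47/8, |T|=79/4
final tree: (((B:6,Q:6):63/8,(H:1,K:1):103/8):47/8,T:79/4)
total length: 483/8

6,6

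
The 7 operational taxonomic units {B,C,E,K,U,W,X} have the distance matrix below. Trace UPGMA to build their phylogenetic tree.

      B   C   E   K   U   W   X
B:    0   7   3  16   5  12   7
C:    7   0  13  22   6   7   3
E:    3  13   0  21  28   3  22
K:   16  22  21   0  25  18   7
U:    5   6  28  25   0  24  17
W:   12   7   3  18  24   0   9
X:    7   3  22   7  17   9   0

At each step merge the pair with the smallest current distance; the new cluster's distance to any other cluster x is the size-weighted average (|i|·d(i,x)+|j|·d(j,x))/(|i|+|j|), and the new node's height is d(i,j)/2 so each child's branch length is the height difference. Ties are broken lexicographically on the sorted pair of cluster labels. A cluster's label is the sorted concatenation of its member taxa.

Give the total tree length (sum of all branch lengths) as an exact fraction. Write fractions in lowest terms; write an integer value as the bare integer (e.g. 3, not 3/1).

115/3

step 1: merge (B,E) at d=3; branch lengths B→3/2, E→3/2; new cluster BE
  updated: d(BE,C)=10, d(BE,K)=37/2, d(BE,U)=33/2, d(BE,W)=15/2, d(BE,X)=29/2
step 2: merge (C,X) at d=3; branch lengths C→3/2, X→3/2; new cluster CX
  updated: d(BE,CX)=49/4, d(CX,K)=29/2, d(CX,U)=23/2, d(CX,W)=8
step 3: merge (BE,W) at d=15/2; branch lengths BE→9/4, W→15/4; new cluster BEW
  updated: d(BEW,CX)=65/6, d(BEW,K)=55/3, d(BEW,U)=19
step 4: merge (BEW,CX) at d=65/6; branch lengths BEW→5/3, CX→47/12; new cluster BCEWX
  updated: d(BCEWX,K)=84/5, d(BCEWX,U)=16
step 5: merge (BCEWX,U) at d=16; branch lengths BCEWX→31/12, U→8; new cluster BCEUWX
  updated: d(BCEUWX,K)=109/6
step 6: merge (BCEUWX,K) at d=109/6; branch lengths BCEUWX→13/12, K→109/12; new cluster BCEKUWX
final tree: (((((B:3/2,E:3/2):9/4,W:15/4):5/3,(C:3/2,X:3/2):47/12):31/12,U:8):13/12,K:109/12)
total length: 115/3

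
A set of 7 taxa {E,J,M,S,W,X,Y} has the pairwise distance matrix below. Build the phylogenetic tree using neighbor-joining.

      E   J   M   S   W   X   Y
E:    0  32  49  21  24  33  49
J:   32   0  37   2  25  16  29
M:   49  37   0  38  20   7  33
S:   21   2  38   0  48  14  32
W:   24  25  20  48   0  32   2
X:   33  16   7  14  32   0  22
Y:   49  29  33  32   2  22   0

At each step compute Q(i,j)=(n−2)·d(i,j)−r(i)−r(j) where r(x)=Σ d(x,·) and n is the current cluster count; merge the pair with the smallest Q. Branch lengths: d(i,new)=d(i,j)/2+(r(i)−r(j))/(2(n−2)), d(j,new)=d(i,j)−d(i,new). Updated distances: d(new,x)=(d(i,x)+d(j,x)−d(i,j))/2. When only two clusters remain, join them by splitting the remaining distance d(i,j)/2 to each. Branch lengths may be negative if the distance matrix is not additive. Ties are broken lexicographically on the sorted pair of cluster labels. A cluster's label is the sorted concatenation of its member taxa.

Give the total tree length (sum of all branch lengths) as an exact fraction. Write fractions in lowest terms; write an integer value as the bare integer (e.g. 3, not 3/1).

1. join W+Y (d=2, Q=-308) ⇒ WY; edges |W|=-3/5, |Y|=13/5
  updated: d(E,WY)=71/2, d(J,WY)=26, d(M,WY)=51/2, d(S,WY)=39, d(WY,X)=26
2. join M+X (d=7, Q=-449/2) ⇒ MX; edges |M|=177/16, |X|=-65/16
  updated: d(E,MX)=75/2, d(J,MX)=23, d(MX,S)=45/2, d(MX,WY)=89/4
3. join J+S (d=2, Q=-323/2) ⇒ JS; edges |J|=3/4, |S|=5/4
  updated: d(E,JS)=51/2, d(JS,MX)=87/4, d(JS,WY)=63/2
4. join E+JS (d=51/2, Q=-505/4) ⇒ EJS; edges |E|=283/16, |JS|=125/16
  updated: d(EJS,MX)=135/8, d(EJS,WY)=83/4
5. join EJS+MX (d=135/8, Q=-479/8) ⇒ EJMSX; edges |EJS|=123/16, |MX|=147/16
  updated: d(EJMSX,WY)=209/16
6. join EJMSX+WY (d=209/16) ⇒ EJMSWXY; edges |EJMSX|=209/32, |WY|=209/32
final tree: (((E:283/16,(J:3/4,S:5/4):125/16):123/16,(M:177/16,X:-65/16):147/16):209/32,(W:-3/5,Y:13/5):209/32)
total length: 1063/16

1063/16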